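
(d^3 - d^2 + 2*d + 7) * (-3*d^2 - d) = -3*d^5 + 2*d^4 - 5*d^3 - 23*d^2 - 7*d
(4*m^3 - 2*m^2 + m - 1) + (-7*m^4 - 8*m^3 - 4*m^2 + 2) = -7*m^4 - 4*m^3 - 6*m^2 + m + 1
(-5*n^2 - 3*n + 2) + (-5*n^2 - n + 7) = -10*n^2 - 4*n + 9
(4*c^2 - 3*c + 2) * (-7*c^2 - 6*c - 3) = -28*c^4 - 3*c^3 - 8*c^2 - 3*c - 6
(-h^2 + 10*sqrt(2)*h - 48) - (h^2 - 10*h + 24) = -2*h^2 + 10*h + 10*sqrt(2)*h - 72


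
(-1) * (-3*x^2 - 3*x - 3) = 3*x^2 + 3*x + 3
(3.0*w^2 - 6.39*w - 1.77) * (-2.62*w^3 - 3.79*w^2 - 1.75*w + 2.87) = -7.86*w^5 + 5.3718*w^4 + 23.6055*w^3 + 26.5008*w^2 - 15.2418*w - 5.0799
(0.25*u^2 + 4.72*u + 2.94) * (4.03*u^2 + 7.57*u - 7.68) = 1.0075*u^4 + 20.9141*u^3 + 45.6586*u^2 - 13.9938*u - 22.5792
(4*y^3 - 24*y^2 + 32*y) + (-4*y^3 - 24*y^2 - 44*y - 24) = -48*y^2 - 12*y - 24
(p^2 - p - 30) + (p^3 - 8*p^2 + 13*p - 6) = p^3 - 7*p^2 + 12*p - 36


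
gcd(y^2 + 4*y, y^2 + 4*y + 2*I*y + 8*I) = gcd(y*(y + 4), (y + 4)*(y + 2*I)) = y + 4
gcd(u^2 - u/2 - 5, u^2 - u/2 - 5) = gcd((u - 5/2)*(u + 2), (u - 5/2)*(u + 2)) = u^2 - u/2 - 5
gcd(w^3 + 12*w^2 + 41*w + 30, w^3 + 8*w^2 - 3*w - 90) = w^2 + 11*w + 30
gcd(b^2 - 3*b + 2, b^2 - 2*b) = b - 2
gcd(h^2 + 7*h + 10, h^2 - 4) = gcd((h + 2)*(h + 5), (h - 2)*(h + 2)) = h + 2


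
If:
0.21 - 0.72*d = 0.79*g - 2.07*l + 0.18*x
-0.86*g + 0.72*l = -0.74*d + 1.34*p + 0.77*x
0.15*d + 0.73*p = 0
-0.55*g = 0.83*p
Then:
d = 0.652389132182502*x + 0.0673640898627291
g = 0.202297501760203*x + 0.0208887401940468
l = 0.391079807517856*x - 0.0700462563021923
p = -0.134052561407363*x - 0.0138419362731635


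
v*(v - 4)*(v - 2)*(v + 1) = v^4 - 5*v^3 + 2*v^2 + 8*v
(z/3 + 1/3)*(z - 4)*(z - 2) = z^3/3 - 5*z^2/3 + 2*z/3 + 8/3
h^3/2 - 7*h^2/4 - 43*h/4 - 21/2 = (h/2 + 1)*(h - 7)*(h + 3/2)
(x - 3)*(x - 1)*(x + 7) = x^3 + 3*x^2 - 25*x + 21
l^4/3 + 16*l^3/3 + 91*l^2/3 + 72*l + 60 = (l/3 + 1)*(l + 2)*(l + 5)*(l + 6)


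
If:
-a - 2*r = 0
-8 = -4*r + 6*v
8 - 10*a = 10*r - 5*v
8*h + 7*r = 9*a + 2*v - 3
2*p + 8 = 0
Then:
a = 1/5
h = -33/80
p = -4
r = -1/10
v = -7/5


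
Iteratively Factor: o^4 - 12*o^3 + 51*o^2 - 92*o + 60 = (o - 2)*(o^3 - 10*o^2 + 31*o - 30) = (o - 5)*(o - 2)*(o^2 - 5*o + 6) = (o - 5)*(o - 3)*(o - 2)*(o - 2)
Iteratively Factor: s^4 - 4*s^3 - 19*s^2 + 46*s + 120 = (s - 5)*(s^3 + s^2 - 14*s - 24) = (s - 5)*(s + 2)*(s^2 - s - 12) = (s - 5)*(s - 4)*(s + 2)*(s + 3)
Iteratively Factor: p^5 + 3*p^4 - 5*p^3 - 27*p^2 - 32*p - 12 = (p - 3)*(p^4 + 6*p^3 + 13*p^2 + 12*p + 4) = (p - 3)*(p + 2)*(p^3 + 4*p^2 + 5*p + 2) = (p - 3)*(p + 2)^2*(p^2 + 2*p + 1) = (p - 3)*(p + 1)*(p + 2)^2*(p + 1)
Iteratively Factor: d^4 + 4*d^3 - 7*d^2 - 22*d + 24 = (d + 4)*(d^3 - 7*d + 6) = (d + 3)*(d + 4)*(d^2 - 3*d + 2) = (d - 2)*(d + 3)*(d + 4)*(d - 1)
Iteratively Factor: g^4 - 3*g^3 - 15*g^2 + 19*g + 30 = (g + 3)*(g^3 - 6*g^2 + 3*g + 10) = (g + 1)*(g + 3)*(g^2 - 7*g + 10) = (g - 2)*(g + 1)*(g + 3)*(g - 5)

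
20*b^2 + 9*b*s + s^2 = (4*b + s)*(5*b + s)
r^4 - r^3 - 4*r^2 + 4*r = r*(r - 2)*(r - 1)*(r + 2)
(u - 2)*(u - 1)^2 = u^3 - 4*u^2 + 5*u - 2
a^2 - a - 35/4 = (a - 7/2)*(a + 5/2)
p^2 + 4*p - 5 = (p - 1)*(p + 5)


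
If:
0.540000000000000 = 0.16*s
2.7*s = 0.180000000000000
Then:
No Solution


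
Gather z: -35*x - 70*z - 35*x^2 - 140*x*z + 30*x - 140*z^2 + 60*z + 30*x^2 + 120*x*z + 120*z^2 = -5*x^2 - 5*x - 20*z^2 + z*(-20*x - 10)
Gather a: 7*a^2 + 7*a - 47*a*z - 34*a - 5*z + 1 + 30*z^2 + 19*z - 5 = 7*a^2 + a*(-47*z - 27) + 30*z^2 + 14*z - 4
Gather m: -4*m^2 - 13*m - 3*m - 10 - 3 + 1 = -4*m^2 - 16*m - 12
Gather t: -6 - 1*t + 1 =-t - 5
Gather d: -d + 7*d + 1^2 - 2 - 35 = 6*d - 36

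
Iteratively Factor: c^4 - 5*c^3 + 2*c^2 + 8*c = (c - 2)*(c^3 - 3*c^2 - 4*c) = (c - 2)*(c + 1)*(c^2 - 4*c) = c*(c - 2)*(c + 1)*(c - 4)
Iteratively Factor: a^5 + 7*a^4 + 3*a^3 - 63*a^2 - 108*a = (a + 3)*(a^4 + 4*a^3 - 9*a^2 - 36*a) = a*(a + 3)*(a^3 + 4*a^2 - 9*a - 36) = a*(a - 3)*(a + 3)*(a^2 + 7*a + 12) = a*(a - 3)*(a + 3)*(a + 4)*(a + 3)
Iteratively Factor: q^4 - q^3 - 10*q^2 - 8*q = (q + 2)*(q^3 - 3*q^2 - 4*q) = (q - 4)*(q + 2)*(q^2 + q) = (q - 4)*(q + 1)*(q + 2)*(q)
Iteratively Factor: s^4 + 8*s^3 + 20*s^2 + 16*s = (s + 4)*(s^3 + 4*s^2 + 4*s) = (s + 2)*(s + 4)*(s^2 + 2*s) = (s + 2)^2*(s + 4)*(s)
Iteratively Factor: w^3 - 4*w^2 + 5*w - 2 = (w - 1)*(w^2 - 3*w + 2) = (w - 1)^2*(w - 2)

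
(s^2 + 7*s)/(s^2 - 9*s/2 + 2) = 2*s*(s + 7)/(2*s^2 - 9*s + 4)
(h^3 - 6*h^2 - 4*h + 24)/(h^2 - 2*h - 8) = (h^2 - 8*h + 12)/(h - 4)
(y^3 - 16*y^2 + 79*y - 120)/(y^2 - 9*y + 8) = (y^2 - 8*y + 15)/(y - 1)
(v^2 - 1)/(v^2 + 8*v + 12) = (v^2 - 1)/(v^2 + 8*v + 12)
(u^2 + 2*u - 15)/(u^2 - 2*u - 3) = (u + 5)/(u + 1)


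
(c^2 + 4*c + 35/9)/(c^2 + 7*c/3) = (c + 5/3)/c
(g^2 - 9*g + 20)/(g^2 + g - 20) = (g - 5)/(g + 5)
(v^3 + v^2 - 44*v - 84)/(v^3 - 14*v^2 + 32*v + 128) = (v^2 - v - 42)/(v^2 - 16*v + 64)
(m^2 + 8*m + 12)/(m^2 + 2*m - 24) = (m + 2)/(m - 4)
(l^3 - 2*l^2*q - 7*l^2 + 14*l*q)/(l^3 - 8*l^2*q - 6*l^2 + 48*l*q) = (l^2 - 2*l*q - 7*l + 14*q)/(l^2 - 8*l*q - 6*l + 48*q)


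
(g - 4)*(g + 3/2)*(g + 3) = g^3 + g^2/2 - 27*g/2 - 18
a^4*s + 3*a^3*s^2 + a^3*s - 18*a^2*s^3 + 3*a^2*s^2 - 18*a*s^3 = a*(a - 3*s)*(a + 6*s)*(a*s + s)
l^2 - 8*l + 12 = (l - 6)*(l - 2)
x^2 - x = x*(x - 1)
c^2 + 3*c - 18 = (c - 3)*(c + 6)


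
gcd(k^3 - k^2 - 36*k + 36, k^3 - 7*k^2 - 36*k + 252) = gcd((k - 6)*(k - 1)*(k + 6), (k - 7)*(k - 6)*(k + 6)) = k^2 - 36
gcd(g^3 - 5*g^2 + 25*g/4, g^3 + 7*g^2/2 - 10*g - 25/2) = g - 5/2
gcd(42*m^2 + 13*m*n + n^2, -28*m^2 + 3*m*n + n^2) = 7*m + n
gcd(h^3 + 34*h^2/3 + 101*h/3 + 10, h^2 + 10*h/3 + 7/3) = 1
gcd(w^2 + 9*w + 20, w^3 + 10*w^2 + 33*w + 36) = w + 4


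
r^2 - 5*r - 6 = (r - 6)*(r + 1)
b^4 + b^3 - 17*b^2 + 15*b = b*(b - 3)*(b - 1)*(b + 5)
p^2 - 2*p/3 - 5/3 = (p - 5/3)*(p + 1)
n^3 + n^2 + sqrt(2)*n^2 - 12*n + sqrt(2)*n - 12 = (n + 1)*(n - 2*sqrt(2))*(n + 3*sqrt(2))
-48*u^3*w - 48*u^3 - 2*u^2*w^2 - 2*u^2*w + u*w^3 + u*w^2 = (-8*u + w)*(6*u + w)*(u*w + u)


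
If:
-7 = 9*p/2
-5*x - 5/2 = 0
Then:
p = -14/9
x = -1/2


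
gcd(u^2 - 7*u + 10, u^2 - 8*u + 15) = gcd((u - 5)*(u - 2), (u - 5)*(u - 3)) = u - 5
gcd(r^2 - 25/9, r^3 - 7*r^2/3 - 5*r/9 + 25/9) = r - 5/3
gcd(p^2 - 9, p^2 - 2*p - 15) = p + 3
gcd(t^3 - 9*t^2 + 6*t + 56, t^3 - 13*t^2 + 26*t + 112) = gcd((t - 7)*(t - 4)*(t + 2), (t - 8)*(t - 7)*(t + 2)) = t^2 - 5*t - 14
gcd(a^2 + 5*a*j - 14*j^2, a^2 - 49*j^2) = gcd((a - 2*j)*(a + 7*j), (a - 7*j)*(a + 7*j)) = a + 7*j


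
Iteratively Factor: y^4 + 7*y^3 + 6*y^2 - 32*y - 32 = (y - 2)*(y^3 + 9*y^2 + 24*y + 16) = (y - 2)*(y + 4)*(y^2 + 5*y + 4) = (y - 2)*(y + 4)^2*(y + 1)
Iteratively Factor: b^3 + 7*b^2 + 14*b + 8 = (b + 1)*(b^2 + 6*b + 8) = (b + 1)*(b + 2)*(b + 4)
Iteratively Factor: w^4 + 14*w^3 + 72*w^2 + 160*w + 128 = (w + 2)*(w^3 + 12*w^2 + 48*w + 64) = (w + 2)*(w + 4)*(w^2 + 8*w + 16) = (w + 2)*(w + 4)^2*(w + 4)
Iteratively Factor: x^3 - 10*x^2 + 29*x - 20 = (x - 1)*(x^2 - 9*x + 20) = (x - 5)*(x - 1)*(x - 4)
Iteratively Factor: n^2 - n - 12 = (n + 3)*(n - 4)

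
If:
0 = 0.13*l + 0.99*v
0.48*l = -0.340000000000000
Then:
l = -0.71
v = 0.09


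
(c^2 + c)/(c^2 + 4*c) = (c + 1)/(c + 4)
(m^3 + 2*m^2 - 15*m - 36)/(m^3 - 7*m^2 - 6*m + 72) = (m + 3)/(m - 6)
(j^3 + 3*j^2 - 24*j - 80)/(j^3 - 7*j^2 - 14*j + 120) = (j + 4)/(j - 6)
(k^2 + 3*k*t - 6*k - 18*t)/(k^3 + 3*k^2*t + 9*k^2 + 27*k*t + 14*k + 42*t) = (k - 6)/(k^2 + 9*k + 14)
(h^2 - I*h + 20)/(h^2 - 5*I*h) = (h + 4*I)/h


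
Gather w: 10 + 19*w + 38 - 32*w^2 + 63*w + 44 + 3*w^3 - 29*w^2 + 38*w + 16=3*w^3 - 61*w^2 + 120*w + 108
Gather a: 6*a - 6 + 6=6*a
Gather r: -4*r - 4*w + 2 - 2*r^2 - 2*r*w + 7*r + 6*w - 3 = -2*r^2 + r*(3 - 2*w) + 2*w - 1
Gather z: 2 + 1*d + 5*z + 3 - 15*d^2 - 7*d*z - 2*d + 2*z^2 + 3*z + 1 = -15*d^2 - d + 2*z^2 + z*(8 - 7*d) + 6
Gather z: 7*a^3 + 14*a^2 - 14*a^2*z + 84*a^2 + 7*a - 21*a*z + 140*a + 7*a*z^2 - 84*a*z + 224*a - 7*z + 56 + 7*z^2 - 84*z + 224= 7*a^3 + 98*a^2 + 371*a + z^2*(7*a + 7) + z*(-14*a^2 - 105*a - 91) + 280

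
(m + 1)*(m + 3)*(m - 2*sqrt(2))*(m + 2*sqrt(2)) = m^4 + 4*m^3 - 5*m^2 - 32*m - 24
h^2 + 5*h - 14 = (h - 2)*(h + 7)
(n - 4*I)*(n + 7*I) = n^2 + 3*I*n + 28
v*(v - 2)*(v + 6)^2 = v^4 + 10*v^3 + 12*v^2 - 72*v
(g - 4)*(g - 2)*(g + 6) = g^3 - 28*g + 48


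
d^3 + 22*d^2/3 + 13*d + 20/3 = (d + 1)*(d + 4/3)*(d + 5)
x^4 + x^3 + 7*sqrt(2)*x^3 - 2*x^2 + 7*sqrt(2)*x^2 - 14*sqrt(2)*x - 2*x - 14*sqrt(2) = (x + 1)*(x - sqrt(2))*(x + sqrt(2))*(x + 7*sqrt(2))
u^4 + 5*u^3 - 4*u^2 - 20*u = u*(u - 2)*(u + 2)*(u + 5)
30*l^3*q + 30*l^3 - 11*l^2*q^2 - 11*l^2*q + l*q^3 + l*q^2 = (-6*l + q)*(-5*l + q)*(l*q + l)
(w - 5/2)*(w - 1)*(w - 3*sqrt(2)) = w^3 - 3*sqrt(2)*w^2 - 7*w^2/2 + 5*w/2 + 21*sqrt(2)*w/2 - 15*sqrt(2)/2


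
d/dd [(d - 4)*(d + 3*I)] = 2*d - 4 + 3*I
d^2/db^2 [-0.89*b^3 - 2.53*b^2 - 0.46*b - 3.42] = -5.34*b - 5.06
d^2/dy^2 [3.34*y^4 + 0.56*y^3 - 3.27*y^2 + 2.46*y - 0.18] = 40.08*y^2 + 3.36*y - 6.54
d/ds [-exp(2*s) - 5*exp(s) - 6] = (-2*exp(s) - 5)*exp(s)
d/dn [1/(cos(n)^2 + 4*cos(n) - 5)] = 2*(cos(n) + 2)*sin(n)/(cos(n)^2 + 4*cos(n) - 5)^2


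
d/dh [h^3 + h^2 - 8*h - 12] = 3*h^2 + 2*h - 8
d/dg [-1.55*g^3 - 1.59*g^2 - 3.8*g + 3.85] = -4.65*g^2 - 3.18*g - 3.8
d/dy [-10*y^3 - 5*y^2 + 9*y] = -30*y^2 - 10*y + 9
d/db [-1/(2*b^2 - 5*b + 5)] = (4*b - 5)/(2*b^2 - 5*b + 5)^2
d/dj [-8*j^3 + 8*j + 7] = 8 - 24*j^2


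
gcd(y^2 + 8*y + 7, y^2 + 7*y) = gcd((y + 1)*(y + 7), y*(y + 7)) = y + 7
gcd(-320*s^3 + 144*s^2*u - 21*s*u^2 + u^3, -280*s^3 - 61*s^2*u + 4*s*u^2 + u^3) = 8*s - u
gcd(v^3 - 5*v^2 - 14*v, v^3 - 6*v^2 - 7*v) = v^2 - 7*v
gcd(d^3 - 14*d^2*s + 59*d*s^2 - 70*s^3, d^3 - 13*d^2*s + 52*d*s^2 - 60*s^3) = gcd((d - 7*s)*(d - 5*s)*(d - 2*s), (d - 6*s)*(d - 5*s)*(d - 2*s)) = d^2 - 7*d*s + 10*s^2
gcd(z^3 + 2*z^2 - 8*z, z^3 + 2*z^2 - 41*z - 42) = 1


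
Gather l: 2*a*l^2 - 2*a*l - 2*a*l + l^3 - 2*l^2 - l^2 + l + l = l^3 + l^2*(2*a - 3) + l*(2 - 4*a)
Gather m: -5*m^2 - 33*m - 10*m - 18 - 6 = -5*m^2 - 43*m - 24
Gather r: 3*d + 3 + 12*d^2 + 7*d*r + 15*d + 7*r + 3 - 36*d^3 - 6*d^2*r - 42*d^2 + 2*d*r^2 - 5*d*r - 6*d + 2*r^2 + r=-36*d^3 - 30*d^2 + 12*d + r^2*(2*d + 2) + r*(-6*d^2 + 2*d + 8) + 6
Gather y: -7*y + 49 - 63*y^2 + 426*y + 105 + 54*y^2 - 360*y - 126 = -9*y^2 + 59*y + 28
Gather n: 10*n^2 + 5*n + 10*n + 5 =10*n^2 + 15*n + 5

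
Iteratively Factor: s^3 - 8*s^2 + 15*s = (s - 3)*(s^2 - 5*s) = (s - 5)*(s - 3)*(s)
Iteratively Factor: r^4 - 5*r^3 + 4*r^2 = (r - 4)*(r^3 - r^2) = r*(r - 4)*(r^2 - r) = r*(r - 4)*(r - 1)*(r)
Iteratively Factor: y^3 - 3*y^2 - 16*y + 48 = (y - 3)*(y^2 - 16) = (y - 4)*(y - 3)*(y + 4)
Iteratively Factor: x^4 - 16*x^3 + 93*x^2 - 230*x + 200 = (x - 5)*(x^3 - 11*x^2 + 38*x - 40) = (x - 5)*(x - 4)*(x^2 - 7*x + 10) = (x - 5)*(x - 4)*(x - 2)*(x - 5)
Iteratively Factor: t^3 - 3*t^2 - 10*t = (t - 5)*(t^2 + 2*t) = (t - 5)*(t + 2)*(t)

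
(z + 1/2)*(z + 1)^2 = z^3 + 5*z^2/2 + 2*z + 1/2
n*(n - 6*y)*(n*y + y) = n^3*y - 6*n^2*y^2 + n^2*y - 6*n*y^2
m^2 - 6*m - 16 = (m - 8)*(m + 2)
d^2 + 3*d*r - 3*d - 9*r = (d - 3)*(d + 3*r)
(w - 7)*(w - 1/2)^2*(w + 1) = w^4 - 7*w^3 - 3*w^2/4 + 11*w/2 - 7/4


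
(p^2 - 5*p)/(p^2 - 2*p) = (p - 5)/(p - 2)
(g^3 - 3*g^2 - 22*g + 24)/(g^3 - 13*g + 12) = (g - 6)/(g - 3)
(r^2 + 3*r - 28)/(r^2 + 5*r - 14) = (r - 4)/(r - 2)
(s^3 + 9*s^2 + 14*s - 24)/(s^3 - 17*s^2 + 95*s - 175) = (s^3 + 9*s^2 + 14*s - 24)/(s^3 - 17*s^2 + 95*s - 175)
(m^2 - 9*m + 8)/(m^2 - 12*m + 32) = (m - 1)/(m - 4)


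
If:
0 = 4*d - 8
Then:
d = 2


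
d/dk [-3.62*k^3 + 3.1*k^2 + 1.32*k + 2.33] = -10.86*k^2 + 6.2*k + 1.32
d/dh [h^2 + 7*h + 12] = 2*h + 7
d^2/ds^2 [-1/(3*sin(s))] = (sin(s)^2 - 2)/(3*sin(s)^3)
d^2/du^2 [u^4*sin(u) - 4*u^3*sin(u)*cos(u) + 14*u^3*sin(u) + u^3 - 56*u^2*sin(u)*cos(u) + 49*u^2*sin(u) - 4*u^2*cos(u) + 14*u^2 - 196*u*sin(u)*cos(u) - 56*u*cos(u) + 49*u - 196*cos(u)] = -u^4*sin(u) - 14*u^3*sin(u) + 8*u^3*sin(2*u) + 8*u^3*cos(u) - 37*u^2*sin(u) + 112*u^2*sin(2*u) + 88*u^2*cos(u) - 24*u^2*cos(2*u) + 100*u*sin(u) + 380*u*sin(2*u) + 252*u*cos(u) - 224*u*cos(2*u) + 6*u + 210*sin(u) - 56*sin(2*u) + 188*cos(u) - 392*cos(2*u) + 28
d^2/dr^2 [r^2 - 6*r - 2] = 2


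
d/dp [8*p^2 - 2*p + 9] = 16*p - 2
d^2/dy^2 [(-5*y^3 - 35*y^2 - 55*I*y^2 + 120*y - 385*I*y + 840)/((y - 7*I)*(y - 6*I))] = (y^3*(2940 - 1680*I) + y^2*(-3780 - 30240*I) + y*(-22680 - 162540*I) - 757260 - 325080*I)/(y^6 - 39*I*y^5 - 633*y^4 + 5473*I*y^3 + 26586*y^2 - 68796*I*y - 74088)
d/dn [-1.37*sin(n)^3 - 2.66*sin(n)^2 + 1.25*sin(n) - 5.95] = (-4.11*sin(n)^2 - 5.32*sin(n) + 1.25)*cos(n)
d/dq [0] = 0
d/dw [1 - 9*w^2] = -18*w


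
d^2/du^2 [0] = 0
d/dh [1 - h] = -1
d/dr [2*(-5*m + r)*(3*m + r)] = -4*m + 4*r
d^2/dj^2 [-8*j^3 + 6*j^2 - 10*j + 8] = 12 - 48*j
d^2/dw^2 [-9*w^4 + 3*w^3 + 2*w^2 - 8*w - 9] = -108*w^2 + 18*w + 4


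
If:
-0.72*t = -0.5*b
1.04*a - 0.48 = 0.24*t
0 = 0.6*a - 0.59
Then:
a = 0.98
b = 3.26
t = 2.26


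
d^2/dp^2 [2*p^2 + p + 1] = 4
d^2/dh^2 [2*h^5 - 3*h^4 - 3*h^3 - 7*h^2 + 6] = 40*h^3 - 36*h^2 - 18*h - 14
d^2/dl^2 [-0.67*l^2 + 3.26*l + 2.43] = -1.34000000000000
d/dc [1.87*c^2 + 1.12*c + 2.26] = 3.74*c + 1.12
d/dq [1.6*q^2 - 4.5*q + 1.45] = 3.2*q - 4.5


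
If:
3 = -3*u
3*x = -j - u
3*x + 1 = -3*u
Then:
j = -1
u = -1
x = 2/3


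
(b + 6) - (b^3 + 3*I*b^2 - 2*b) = -b^3 - 3*I*b^2 + 3*b + 6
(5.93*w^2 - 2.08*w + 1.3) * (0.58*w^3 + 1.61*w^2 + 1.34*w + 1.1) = 3.4394*w^5 + 8.3409*w^4 + 5.3514*w^3 + 5.8288*w^2 - 0.546*w + 1.43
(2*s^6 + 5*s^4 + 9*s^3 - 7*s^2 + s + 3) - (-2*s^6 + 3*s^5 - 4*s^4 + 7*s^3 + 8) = 4*s^6 - 3*s^5 + 9*s^4 + 2*s^3 - 7*s^2 + s - 5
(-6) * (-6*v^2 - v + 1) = 36*v^2 + 6*v - 6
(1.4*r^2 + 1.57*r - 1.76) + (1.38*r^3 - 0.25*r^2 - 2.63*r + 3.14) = 1.38*r^3 + 1.15*r^2 - 1.06*r + 1.38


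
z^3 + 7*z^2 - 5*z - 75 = (z - 3)*(z + 5)^2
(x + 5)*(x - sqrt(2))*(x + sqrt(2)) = x^3 + 5*x^2 - 2*x - 10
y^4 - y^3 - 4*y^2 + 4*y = y*(y - 2)*(y - 1)*(y + 2)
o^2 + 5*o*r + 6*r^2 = (o + 2*r)*(o + 3*r)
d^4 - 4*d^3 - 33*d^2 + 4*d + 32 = (d - 8)*(d - 1)*(d + 1)*(d + 4)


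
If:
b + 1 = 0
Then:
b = -1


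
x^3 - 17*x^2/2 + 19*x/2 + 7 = (x - 7)*(x - 2)*(x + 1/2)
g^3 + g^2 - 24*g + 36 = (g - 3)*(g - 2)*(g + 6)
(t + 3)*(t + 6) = t^2 + 9*t + 18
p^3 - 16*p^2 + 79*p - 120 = (p - 8)*(p - 5)*(p - 3)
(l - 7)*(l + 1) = l^2 - 6*l - 7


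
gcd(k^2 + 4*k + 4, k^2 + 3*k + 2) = k + 2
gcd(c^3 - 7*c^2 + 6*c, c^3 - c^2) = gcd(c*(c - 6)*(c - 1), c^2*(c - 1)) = c^2 - c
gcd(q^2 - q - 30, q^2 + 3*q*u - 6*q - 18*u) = q - 6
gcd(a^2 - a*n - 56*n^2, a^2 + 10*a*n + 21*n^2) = a + 7*n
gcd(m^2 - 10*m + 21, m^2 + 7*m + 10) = 1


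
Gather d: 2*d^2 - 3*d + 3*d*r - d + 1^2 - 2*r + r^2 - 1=2*d^2 + d*(3*r - 4) + r^2 - 2*r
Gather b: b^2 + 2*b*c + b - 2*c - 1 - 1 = b^2 + b*(2*c + 1) - 2*c - 2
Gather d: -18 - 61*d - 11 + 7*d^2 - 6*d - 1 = 7*d^2 - 67*d - 30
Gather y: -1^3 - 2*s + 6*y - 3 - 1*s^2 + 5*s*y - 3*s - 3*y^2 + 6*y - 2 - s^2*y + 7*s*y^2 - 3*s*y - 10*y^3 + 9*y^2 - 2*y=-s^2 - 5*s - 10*y^3 + y^2*(7*s + 6) + y*(-s^2 + 2*s + 10) - 6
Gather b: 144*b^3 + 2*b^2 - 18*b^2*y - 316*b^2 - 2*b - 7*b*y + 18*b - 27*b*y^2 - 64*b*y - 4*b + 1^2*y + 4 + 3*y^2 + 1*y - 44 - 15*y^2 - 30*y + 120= 144*b^3 + b^2*(-18*y - 314) + b*(-27*y^2 - 71*y + 12) - 12*y^2 - 28*y + 80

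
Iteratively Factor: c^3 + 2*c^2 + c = (c + 1)*(c^2 + c) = (c + 1)^2*(c)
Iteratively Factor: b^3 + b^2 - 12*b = (b)*(b^2 + b - 12) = b*(b + 4)*(b - 3)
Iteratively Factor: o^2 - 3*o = (o - 3)*(o)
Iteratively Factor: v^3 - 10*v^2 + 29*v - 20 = (v - 4)*(v^2 - 6*v + 5) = (v - 5)*(v - 4)*(v - 1)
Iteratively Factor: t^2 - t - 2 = (t + 1)*(t - 2)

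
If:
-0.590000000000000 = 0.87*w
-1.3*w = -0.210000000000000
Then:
No Solution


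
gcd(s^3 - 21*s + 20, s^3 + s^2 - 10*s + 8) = s - 1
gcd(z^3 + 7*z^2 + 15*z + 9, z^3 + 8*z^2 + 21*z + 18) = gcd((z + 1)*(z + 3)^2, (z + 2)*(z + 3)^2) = z^2 + 6*z + 9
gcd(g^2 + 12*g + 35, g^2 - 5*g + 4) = 1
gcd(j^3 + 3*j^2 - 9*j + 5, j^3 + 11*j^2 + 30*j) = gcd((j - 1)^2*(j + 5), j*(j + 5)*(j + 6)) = j + 5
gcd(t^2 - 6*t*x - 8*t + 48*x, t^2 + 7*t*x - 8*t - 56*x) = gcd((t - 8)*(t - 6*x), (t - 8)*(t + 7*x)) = t - 8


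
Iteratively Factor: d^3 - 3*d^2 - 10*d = (d)*(d^2 - 3*d - 10) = d*(d - 5)*(d + 2)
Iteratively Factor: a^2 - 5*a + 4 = (a - 4)*(a - 1)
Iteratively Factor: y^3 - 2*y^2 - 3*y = (y + 1)*(y^2 - 3*y) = (y - 3)*(y + 1)*(y)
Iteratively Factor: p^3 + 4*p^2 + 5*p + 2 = (p + 2)*(p^2 + 2*p + 1) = (p + 1)*(p + 2)*(p + 1)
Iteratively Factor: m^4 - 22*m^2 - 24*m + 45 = (m - 5)*(m^3 + 5*m^2 + 3*m - 9) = (m - 5)*(m + 3)*(m^2 + 2*m - 3) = (m - 5)*(m - 1)*(m + 3)*(m + 3)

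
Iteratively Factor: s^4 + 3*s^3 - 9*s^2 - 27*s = (s + 3)*(s^3 - 9*s) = s*(s + 3)*(s^2 - 9) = s*(s - 3)*(s + 3)*(s + 3)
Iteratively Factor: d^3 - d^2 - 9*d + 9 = (d - 3)*(d^2 + 2*d - 3) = (d - 3)*(d + 3)*(d - 1)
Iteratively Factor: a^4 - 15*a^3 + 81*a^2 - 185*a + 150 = (a - 3)*(a^3 - 12*a^2 + 45*a - 50) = (a - 5)*(a - 3)*(a^2 - 7*a + 10) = (a - 5)*(a - 3)*(a - 2)*(a - 5)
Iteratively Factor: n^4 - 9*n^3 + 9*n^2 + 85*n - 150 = (n + 3)*(n^3 - 12*n^2 + 45*n - 50) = (n - 5)*(n + 3)*(n^2 - 7*n + 10) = (n - 5)^2*(n + 3)*(n - 2)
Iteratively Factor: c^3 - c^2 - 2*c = (c + 1)*(c^2 - 2*c) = c*(c + 1)*(c - 2)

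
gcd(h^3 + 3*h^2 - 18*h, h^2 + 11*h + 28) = 1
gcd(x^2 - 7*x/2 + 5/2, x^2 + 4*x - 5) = x - 1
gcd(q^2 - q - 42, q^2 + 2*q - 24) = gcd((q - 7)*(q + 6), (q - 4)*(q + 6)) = q + 6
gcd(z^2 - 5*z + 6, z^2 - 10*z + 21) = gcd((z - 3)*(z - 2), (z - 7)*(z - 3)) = z - 3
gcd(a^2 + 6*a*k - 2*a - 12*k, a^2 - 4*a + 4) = a - 2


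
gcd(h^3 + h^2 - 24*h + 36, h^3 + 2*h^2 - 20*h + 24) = h^2 + 4*h - 12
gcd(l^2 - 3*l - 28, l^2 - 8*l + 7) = l - 7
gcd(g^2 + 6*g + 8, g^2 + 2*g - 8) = g + 4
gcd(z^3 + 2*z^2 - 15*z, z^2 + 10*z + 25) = z + 5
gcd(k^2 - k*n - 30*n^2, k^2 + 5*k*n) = k + 5*n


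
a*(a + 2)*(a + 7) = a^3 + 9*a^2 + 14*a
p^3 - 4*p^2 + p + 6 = (p - 3)*(p - 2)*(p + 1)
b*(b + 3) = b^2 + 3*b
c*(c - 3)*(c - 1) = c^3 - 4*c^2 + 3*c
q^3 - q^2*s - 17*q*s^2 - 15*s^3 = (q - 5*s)*(q + s)*(q + 3*s)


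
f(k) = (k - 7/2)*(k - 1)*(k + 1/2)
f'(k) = (k - 7/2)*(k - 1) + (k - 7/2)*(k + 1/2) + (k - 1)*(k + 1/2) = 3*k^2 - 8*k + 5/4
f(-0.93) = -3.68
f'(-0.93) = 11.28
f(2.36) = -4.43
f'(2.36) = -0.92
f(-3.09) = -69.81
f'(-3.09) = 54.61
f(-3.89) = -122.50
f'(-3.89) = 77.77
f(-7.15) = -577.20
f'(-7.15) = 211.82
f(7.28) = 184.68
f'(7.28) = 102.01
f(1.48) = -1.92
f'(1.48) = -4.02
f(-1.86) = -20.85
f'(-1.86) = 26.51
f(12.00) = 1168.75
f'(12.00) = 337.25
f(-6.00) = -365.75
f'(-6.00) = 157.25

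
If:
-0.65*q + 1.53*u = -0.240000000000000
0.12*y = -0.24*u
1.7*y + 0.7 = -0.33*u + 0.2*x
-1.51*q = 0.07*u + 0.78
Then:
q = -0.50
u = -0.37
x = 9.16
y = 0.74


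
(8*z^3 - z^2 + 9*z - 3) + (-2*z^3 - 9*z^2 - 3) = 6*z^3 - 10*z^2 + 9*z - 6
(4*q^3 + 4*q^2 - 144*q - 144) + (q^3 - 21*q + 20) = 5*q^3 + 4*q^2 - 165*q - 124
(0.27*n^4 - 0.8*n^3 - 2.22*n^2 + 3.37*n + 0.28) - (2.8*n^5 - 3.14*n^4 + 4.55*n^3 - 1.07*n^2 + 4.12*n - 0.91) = -2.8*n^5 + 3.41*n^4 - 5.35*n^3 - 1.15*n^2 - 0.75*n + 1.19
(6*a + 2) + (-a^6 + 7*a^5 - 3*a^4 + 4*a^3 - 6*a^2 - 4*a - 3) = -a^6 + 7*a^5 - 3*a^4 + 4*a^3 - 6*a^2 + 2*a - 1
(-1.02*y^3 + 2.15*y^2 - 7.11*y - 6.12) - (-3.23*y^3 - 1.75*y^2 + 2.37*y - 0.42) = 2.21*y^3 + 3.9*y^2 - 9.48*y - 5.7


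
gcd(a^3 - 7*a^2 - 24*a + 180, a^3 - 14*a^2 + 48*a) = a - 6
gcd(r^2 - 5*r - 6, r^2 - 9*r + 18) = r - 6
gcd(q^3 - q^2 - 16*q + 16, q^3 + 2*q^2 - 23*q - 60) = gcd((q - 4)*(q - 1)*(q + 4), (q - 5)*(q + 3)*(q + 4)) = q + 4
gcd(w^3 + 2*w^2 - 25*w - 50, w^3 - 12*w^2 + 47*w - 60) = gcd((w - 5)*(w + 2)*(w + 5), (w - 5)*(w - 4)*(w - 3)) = w - 5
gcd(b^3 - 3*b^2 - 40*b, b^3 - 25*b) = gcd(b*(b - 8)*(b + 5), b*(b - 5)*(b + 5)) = b^2 + 5*b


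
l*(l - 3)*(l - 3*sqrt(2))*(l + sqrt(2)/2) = l^4 - 5*sqrt(2)*l^3/2 - 3*l^3 - 3*l^2 + 15*sqrt(2)*l^2/2 + 9*l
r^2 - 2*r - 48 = (r - 8)*(r + 6)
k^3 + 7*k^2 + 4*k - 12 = (k - 1)*(k + 2)*(k + 6)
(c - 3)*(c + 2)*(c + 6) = c^3 + 5*c^2 - 12*c - 36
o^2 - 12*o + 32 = (o - 8)*(o - 4)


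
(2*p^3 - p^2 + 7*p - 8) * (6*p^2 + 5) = 12*p^5 - 6*p^4 + 52*p^3 - 53*p^2 + 35*p - 40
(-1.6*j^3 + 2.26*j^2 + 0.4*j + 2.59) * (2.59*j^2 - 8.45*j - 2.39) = -4.144*j^5 + 19.3734*j^4 - 14.237*j^3 - 2.0733*j^2 - 22.8415*j - 6.1901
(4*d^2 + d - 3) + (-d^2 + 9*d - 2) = 3*d^2 + 10*d - 5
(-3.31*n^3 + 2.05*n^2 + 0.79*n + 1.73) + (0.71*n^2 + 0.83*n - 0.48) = -3.31*n^3 + 2.76*n^2 + 1.62*n + 1.25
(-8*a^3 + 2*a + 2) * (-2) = 16*a^3 - 4*a - 4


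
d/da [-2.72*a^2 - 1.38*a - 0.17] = -5.44*a - 1.38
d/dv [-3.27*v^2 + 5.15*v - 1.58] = 5.15 - 6.54*v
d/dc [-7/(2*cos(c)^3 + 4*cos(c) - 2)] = 7*(3*sin(c)^2 - 5)*sin(c)/(2*(cos(c)^3 + 2*cos(c) - 1)^2)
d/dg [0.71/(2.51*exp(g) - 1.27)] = -1.7821*exp(g)/(2.51*exp(g) - 1.27)^2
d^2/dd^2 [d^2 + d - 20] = 2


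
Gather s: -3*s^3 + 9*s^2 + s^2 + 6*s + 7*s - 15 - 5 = -3*s^3 + 10*s^2 + 13*s - 20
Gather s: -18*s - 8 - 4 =-18*s - 12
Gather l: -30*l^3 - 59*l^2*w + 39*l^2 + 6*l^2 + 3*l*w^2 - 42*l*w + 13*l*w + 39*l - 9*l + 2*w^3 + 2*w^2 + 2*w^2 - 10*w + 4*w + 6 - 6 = -30*l^3 + l^2*(45 - 59*w) + l*(3*w^2 - 29*w + 30) + 2*w^3 + 4*w^2 - 6*w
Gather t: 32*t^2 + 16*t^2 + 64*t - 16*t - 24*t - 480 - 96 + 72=48*t^2 + 24*t - 504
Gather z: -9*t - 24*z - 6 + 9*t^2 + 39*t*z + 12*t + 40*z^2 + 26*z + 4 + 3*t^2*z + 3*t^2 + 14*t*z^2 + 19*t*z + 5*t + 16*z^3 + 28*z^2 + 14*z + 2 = 12*t^2 + 8*t + 16*z^3 + z^2*(14*t + 68) + z*(3*t^2 + 58*t + 16)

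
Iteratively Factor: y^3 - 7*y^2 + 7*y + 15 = (y - 3)*(y^2 - 4*y - 5) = (y - 5)*(y - 3)*(y + 1)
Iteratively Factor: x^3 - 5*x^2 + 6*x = (x)*(x^2 - 5*x + 6) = x*(x - 2)*(x - 3)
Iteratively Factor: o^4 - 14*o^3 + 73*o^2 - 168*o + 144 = (o - 3)*(o^3 - 11*o^2 + 40*o - 48) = (o - 4)*(o - 3)*(o^2 - 7*o + 12) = (o - 4)*(o - 3)^2*(o - 4)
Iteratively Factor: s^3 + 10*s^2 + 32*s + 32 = (s + 4)*(s^2 + 6*s + 8) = (s + 2)*(s + 4)*(s + 4)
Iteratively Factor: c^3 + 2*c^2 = (c + 2)*(c^2) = c*(c + 2)*(c)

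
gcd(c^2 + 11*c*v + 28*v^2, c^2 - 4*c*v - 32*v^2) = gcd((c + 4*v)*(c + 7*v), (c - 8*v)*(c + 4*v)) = c + 4*v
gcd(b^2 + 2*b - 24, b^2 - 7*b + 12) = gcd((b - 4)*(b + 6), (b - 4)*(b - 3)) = b - 4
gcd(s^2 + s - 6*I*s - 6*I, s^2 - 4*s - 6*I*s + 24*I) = s - 6*I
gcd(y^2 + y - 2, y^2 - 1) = y - 1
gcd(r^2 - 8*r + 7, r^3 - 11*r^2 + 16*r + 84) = r - 7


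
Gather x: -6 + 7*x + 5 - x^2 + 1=-x^2 + 7*x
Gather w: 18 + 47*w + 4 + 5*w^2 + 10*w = 5*w^2 + 57*w + 22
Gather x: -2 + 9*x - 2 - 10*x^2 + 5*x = -10*x^2 + 14*x - 4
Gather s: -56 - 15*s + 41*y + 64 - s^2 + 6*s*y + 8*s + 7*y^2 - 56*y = -s^2 + s*(6*y - 7) + 7*y^2 - 15*y + 8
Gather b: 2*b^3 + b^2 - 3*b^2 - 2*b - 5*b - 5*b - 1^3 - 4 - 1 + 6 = 2*b^3 - 2*b^2 - 12*b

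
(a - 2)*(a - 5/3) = a^2 - 11*a/3 + 10/3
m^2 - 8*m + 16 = (m - 4)^2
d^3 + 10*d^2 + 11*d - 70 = (d - 2)*(d + 5)*(d + 7)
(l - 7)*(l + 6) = l^2 - l - 42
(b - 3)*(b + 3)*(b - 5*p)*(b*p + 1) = b^4*p - 5*b^3*p^2 + b^3 - 14*b^2*p + 45*b*p^2 - 9*b + 45*p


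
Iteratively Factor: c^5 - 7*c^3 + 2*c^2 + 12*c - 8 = (c - 1)*(c^4 + c^3 - 6*c^2 - 4*c + 8) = (c - 1)^2*(c^3 + 2*c^2 - 4*c - 8) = (c - 1)^2*(c + 2)*(c^2 - 4) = (c - 2)*(c - 1)^2*(c + 2)*(c + 2)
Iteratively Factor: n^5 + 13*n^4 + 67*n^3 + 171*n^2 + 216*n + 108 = (n + 3)*(n^4 + 10*n^3 + 37*n^2 + 60*n + 36) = (n + 2)*(n + 3)*(n^3 + 8*n^2 + 21*n + 18) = (n + 2)*(n + 3)^2*(n^2 + 5*n + 6) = (n + 2)*(n + 3)^3*(n + 2)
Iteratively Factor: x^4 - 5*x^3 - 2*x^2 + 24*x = (x)*(x^3 - 5*x^2 - 2*x + 24) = x*(x - 3)*(x^2 - 2*x - 8) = x*(x - 4)*(x - 3)*(x + 2)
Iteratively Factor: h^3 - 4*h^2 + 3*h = (h)*(h^2 - 4*h + 3) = h*(h - 3)*(h - 1)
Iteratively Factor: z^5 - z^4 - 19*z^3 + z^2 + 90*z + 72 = (z - 3)*(z^4 + 2*z^3 - 13*z^2 - 38*z - 24) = (z - 3)*(z + 1)*(z^3 + z^2 - 14*z - 24) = (z - 3)*(z + 1)*(z + 2)*(z^2 - z - 12) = (z - 3)*(z + 1)*(z + 2)*(z + 3)*(z - 4)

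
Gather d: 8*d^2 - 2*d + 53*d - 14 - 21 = 8*d^2 + 51*d - 35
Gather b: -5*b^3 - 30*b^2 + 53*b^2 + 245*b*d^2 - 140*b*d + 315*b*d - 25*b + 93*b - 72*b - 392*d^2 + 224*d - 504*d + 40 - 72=-5*b^3 + 23*b^2 + b*(245*d^2 + 175*d - 4) - 392*d^2 - 280*d - 32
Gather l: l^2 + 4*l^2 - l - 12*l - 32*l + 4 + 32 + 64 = 5*l^2 - 45*l + 100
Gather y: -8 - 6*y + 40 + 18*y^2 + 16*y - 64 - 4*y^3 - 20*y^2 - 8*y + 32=-4*y^3 - 2*y^2 + 2*y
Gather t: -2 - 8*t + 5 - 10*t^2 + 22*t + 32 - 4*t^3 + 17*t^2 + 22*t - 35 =-4*t^3 + 7*t^2 + 36*t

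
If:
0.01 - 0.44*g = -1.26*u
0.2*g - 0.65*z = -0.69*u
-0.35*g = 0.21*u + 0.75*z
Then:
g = 0.01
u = -0.00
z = -0.00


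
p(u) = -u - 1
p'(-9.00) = -1.00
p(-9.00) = 8.00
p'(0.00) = -1.00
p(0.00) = -1.00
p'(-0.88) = -1.00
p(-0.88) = -0.12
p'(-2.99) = -1.00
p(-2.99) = 1.99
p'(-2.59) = -1.00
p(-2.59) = 1.59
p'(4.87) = -1.00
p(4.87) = -5.87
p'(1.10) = -1.00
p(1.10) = -2.10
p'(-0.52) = -1.00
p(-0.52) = -0.48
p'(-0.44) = -1.00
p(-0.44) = -0.56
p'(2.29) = -1.00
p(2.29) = -3.29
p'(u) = -1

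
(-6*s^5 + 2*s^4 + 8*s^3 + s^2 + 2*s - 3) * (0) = 0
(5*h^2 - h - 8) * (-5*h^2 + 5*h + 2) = -25*h^4 + 30*h^3 + 45*h^2 - 42*h - 16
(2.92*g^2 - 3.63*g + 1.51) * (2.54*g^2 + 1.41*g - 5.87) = 7.4168*g^4 - 5.103*g^3 - 18.4233*g^2 + 23.4372*g - 8.8637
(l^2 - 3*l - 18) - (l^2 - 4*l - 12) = l - 6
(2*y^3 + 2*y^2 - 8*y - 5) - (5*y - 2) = 2*y^3 + 2*y^2 - 13*y - 3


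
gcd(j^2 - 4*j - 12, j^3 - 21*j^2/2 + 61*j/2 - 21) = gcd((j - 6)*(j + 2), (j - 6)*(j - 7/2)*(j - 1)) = j - 6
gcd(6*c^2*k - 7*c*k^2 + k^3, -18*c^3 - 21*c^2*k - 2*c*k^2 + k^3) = 6*c - k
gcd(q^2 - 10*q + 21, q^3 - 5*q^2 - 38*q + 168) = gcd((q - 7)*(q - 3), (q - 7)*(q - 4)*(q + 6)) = q - 7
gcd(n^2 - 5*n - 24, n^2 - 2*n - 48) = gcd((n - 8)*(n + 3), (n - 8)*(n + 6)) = n - 8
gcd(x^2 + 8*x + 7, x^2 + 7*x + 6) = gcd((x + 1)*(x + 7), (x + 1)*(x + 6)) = x + 1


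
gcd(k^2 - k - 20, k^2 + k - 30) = k - 5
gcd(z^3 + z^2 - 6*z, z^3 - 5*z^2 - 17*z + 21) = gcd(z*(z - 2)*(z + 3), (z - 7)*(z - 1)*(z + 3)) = z + 3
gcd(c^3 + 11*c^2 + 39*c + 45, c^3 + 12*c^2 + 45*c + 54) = c^2 + 6*c + 9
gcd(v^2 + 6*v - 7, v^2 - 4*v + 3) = v - 1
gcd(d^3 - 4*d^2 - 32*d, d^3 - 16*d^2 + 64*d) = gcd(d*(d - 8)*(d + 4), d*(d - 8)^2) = d^2 - 8*d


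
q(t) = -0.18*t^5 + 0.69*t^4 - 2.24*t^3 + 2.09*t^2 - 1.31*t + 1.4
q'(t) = -0.9*t^4 + 2.76*t^3 - 6.72*t^2 + 4.18*t - 1.31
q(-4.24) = 684.94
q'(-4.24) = -641.10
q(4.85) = -312.60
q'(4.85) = -322.21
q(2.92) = -28.42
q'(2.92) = -43.12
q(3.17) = -41.05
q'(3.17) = -58.55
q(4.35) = -182.43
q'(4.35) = -205.36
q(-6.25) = 3407.57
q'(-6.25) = -2337.05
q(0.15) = 1.24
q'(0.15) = -0.83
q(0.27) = 1.16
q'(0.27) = -0.62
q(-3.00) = 184.25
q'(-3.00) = -221.75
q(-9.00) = 16971.35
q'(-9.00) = -8500.19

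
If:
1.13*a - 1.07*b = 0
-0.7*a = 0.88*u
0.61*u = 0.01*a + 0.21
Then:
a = -0.42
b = -0.45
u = 0.34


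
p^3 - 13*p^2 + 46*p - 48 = (p - 8)*(p - 3)*(p - 2)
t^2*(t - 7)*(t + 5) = t^4 - 2*t^3 - 35*t^2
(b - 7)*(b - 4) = b^2 - 11*b + 28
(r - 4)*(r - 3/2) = r^2 - 11*r/2 + 6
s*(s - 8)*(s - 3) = s^3 - 11*s^2 + 24*s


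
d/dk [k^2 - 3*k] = 2*k - 3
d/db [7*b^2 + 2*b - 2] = 14*b + 2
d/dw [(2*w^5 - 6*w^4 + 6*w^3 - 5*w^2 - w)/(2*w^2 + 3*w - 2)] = (12*w^6 - 62*w^4 + 84*w^3 - 49*w^2 + 20*w + 2)/(4*w^4 + 12*w^3 + w^2 - 12*w + 4)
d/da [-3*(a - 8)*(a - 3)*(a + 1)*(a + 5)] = -12*a^3 + 45*a^2 + 222*a - 267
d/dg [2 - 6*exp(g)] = -6*exp(g)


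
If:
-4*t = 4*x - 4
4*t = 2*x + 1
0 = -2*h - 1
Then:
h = -1/2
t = 1/2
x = 1/2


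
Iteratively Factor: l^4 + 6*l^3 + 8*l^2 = (l)*(l^3 + 6*l^2 + 8*l) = l^2*(l^2 + 6*l + 8) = l^2*(l + 4)*(l + 2)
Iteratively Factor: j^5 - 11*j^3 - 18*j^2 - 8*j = (j - 4)*(j^4 + 4*j^3 + 5*j^2 + 2*j) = (j - 4)*(j + 2)*(j^3 + 2*j^2 + j) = (j - 4)*(j + 1)*(j + 2)*(j^2 + j) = j*(j - 4)*(j + 1)*(j + 2)*(j + 1)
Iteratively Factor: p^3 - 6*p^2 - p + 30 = (p + 2)*(p^2 - 8*p + 15) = (p - 5)*(p + 2)*(p - 3)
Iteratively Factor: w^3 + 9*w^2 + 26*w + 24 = (w + 2)*(w^2 + 7*w + 12) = (w + 2)*(w + 3)*(w + 4)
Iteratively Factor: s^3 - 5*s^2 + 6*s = (s - 2)*(s^2 - 3*s) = s*(s - 2)*(s - 3)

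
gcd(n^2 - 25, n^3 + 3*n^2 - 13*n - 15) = n + 5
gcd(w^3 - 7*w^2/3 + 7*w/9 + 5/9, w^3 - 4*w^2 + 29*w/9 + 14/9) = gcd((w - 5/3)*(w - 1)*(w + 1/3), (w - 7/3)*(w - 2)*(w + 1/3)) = w + 1/3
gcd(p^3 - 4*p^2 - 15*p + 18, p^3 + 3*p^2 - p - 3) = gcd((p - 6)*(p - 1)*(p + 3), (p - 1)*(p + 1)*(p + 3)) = p^2 + 2*p - 3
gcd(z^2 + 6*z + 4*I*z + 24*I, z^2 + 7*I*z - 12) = z + 4*I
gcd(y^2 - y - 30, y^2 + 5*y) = y + 5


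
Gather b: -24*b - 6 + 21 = 15 - 24*b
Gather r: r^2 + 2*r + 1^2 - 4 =r^2 + 2*r - 3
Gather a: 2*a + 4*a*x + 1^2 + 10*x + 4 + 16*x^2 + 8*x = a*(4*x + 2) + 16*x^2 + 18*x + 5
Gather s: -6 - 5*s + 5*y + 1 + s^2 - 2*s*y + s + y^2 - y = s^2 + s*(-2*y - 4) + y^2 + 4*y - 5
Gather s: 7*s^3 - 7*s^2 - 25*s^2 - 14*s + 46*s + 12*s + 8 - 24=7*s^3 - 32*s^2 + 44*s - 16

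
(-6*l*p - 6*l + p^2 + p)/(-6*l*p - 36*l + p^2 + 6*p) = (p + 1)/(p + 6)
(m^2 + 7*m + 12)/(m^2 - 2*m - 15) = (m + 4)/(m - 5)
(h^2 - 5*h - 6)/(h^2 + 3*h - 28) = (h^2 - 5*h - 6)/(h^2 + 3*h - 28)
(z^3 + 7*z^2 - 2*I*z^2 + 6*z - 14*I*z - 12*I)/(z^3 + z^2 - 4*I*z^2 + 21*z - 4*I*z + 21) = (z^2 + 2*z*(3 - I) - 12*I)/(z^2 - 4*I*z + 21)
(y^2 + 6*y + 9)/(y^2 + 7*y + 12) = (y + 3)/(y + 4)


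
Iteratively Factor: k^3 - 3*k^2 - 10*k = (k - 5)*(k^2 + 2*k) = (k - 5)*(k + 2)*(k)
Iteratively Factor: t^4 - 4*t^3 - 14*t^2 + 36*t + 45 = (t - 5)*(t^3 + t^2 - 9*t - 9) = (t - 5)*(t - 3)*(t^2 + 4*t + 3) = (t - 5)*(t - 3)*(t + 1)*(t + 3)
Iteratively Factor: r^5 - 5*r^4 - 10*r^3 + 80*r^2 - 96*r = (r)*(r^4 - 5*r^3 - 10*r^2 + 80*r - 96) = r*(r - 3)*(r^3 - 2*r^2 - 16*r + 32) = r*(r - 3)*(r + 4)*(r^2 - 6*r + 8) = r*(r - 3)*(r - 2)*(r + 4)*(r - 4)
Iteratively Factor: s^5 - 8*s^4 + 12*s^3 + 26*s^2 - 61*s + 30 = (s - 5)*(s^4 - 3*s^3 - 3*s^2 + 11*s - 6) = (s - 5)*(s + 2)*(s^3 - 5*s^2 + 7*s - 3) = (s - 5)*(s - 3)*(s + 2)*(s^2 - 2*s + 1) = (s - 5)*(s - 3)*(s - 1)*(s + 2)*(s - 1)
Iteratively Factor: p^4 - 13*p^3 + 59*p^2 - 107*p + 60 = (p - 1)*(p^3 - 12*p^2 + 47*p - 60) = (p - 4)*(p - 1)*(p^2 - 8*p + 15) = (p - 4)*(p - 3)*(p - 1)*(p - 5)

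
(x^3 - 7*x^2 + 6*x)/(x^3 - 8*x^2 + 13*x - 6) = x/(x - 1)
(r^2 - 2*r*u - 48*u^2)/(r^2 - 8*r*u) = (r + 6*u)/r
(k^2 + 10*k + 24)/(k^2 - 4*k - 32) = (k + 6)/(k - 8)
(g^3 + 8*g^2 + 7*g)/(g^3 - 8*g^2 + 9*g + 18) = g*(g + 7)/(g^2 - 9*g + 18)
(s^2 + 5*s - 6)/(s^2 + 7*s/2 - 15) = 2*(s - 1)/(2*s - 5)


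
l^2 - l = l*(l - 1)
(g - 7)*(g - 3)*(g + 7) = g^3 - 3*g^2 - 49*g + 147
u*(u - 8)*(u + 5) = u^3 - 3*u^2 - 40*u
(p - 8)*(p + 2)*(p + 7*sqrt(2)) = p^3 - 6*p^2 + 7*sqrt(2)*p^2 - 42*sqrt(2)*p - 16*p - 112*sqrt(2)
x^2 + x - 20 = (x - 4)*(x + 5)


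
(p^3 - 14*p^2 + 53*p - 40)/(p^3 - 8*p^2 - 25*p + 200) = (p - 1)/(p + 5)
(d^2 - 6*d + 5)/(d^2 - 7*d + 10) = (d - 1)/(d - 2)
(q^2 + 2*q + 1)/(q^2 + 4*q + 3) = (q + 1)/(q + 3)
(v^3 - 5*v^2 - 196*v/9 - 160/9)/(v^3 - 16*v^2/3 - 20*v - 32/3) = (9*v^2 + 27*v + 20)/(3*(3*v^2 + 8*v + 4))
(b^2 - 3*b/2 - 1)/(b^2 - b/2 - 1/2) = (b - 2)/(b - 1)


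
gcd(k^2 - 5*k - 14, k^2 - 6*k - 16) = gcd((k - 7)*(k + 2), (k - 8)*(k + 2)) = k + 2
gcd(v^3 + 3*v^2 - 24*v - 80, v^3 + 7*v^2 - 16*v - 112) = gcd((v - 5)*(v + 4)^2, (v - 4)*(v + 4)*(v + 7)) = v + 4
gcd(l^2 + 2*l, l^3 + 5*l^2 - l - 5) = 1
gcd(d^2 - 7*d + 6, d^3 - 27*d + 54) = 1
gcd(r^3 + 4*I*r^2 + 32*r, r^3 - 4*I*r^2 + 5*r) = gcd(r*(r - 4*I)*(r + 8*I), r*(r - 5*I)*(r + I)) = r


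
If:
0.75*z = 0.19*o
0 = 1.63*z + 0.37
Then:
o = -0.90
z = -0.23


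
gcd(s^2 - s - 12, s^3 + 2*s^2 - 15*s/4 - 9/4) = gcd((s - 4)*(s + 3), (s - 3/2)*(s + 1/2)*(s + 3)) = s + 3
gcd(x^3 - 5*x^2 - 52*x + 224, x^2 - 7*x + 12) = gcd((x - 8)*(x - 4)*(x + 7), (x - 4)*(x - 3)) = x - 4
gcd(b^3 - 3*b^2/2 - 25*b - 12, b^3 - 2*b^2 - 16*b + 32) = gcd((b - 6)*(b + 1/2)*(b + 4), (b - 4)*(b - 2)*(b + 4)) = b + 4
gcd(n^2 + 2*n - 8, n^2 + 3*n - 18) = 1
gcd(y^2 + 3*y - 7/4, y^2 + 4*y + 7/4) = y + 7/2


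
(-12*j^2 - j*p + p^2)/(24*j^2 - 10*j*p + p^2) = (3*j + p)/(-6*j + p)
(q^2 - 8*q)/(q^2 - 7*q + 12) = q*(q - 8)/(q^2 - 7*q + 12)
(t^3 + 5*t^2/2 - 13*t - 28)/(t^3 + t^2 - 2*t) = (t^2 + t/2 - 14)/(t*(t - 1))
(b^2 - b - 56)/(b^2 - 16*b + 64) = (b + 7)/(b - 8)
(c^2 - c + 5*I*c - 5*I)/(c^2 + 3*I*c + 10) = (c - 1)/(c - 2*I)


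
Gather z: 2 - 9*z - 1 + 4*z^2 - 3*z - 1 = 4*z^2 - 12*z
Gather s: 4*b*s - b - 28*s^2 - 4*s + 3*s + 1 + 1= -b - 28*s^2 + s*(4*b - 1) + 2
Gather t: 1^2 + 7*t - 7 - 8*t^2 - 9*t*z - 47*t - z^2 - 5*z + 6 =-8*t^2 + t*(-9*z - 40) - z^2 - 5*z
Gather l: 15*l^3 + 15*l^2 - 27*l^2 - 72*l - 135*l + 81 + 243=15*l^3 - 12*l^2 - 207*l + 324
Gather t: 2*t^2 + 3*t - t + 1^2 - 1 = 2*t^2 + 2*t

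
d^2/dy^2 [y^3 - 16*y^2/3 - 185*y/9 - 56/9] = 6*y - 32/3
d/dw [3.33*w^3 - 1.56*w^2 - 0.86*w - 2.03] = 9.99*w^2 - 3.12*w - 0.86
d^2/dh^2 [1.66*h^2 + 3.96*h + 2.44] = 3.32000000000000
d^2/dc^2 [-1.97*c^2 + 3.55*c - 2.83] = -3.94000000000000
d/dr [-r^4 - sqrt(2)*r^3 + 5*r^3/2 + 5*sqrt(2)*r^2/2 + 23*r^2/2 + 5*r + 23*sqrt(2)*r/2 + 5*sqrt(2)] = -4*r^3 - 3*sqrt(2)*r^2 + 15*r^2/2 + 5*sqrt(2)*r + 23*r + 5 + 23*sqrt(2)/2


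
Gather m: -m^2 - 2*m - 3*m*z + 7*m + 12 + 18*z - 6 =-m^2 + m*(5 - 3*z) + 18*z + 6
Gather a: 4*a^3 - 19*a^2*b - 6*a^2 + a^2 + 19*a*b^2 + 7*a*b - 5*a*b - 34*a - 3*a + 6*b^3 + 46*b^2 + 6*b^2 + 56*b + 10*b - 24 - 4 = 4*a^3 + a^2*(-19*b - 5) + a*(19*b^2 + 2*b - 37) + 6*b^3 + 52*b^2 + 66*b - 28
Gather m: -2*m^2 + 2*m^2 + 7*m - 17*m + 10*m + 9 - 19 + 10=0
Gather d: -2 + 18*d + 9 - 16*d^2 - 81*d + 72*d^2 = 56*d^2 - 63*d + 7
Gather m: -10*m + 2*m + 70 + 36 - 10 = 96 - 8*m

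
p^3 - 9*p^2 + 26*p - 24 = (p - 4)*(p - 3)*(p - 2)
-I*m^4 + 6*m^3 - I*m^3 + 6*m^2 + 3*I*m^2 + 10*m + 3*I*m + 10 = (m - I)*(m + 2*I)*(m + 5*I)*(-I*m - I)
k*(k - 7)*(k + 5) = k^3 - 2*k^2 - 35*k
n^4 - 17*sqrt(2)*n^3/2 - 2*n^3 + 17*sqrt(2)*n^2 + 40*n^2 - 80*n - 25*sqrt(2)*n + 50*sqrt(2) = (n - 2)*(n - 5*sqrt(2))*(n - 5*sqrt(2)/2)*(n - sqrt(2))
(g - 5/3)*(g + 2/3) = g^2 - g - 10/9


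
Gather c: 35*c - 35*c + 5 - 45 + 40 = 0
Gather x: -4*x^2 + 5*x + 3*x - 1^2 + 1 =-4*x^2 + 8*x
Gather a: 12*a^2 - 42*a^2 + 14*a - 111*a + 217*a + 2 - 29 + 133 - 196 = -30*a^2 + 120*a - 90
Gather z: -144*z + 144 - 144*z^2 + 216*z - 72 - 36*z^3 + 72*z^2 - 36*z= -36*z^3 - 72*z^2 + 36*z + 72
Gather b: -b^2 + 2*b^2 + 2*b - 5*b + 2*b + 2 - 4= b^2 - b - 2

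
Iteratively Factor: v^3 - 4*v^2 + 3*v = (v)*(v^2 - 4*v + 3) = v*(v - 3)*(v - 1)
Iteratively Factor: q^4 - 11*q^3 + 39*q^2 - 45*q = (q - 5)*(q^3 - 6*q^2 + 9*q) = (q - 5)*(q - 3)*(q^2 - 3*q) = q*(q - 5)*(q - 3)*(q - 3)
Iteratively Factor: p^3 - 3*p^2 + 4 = (p - 2)*(p^2 - p - 2) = (p - 2)*(p + 1)*(p - 2)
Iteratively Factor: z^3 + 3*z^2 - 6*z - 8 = (z - 2)*(z^2 + 5*z + 4) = (z - 2)*(z + 1)*(z + 4)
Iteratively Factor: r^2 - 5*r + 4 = (r - 1)*(r - 4)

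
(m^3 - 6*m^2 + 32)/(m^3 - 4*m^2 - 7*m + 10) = (m^2 - 8*m + 16)/(m^2 - 6*m + 5)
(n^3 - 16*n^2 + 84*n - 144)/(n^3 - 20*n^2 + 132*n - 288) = (n - 4)/(n - 8)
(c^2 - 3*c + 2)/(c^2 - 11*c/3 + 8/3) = 3*(c - 2)/(3*c - 8)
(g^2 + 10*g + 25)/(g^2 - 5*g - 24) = (g^2 + 10*g + 25)/(g^2 - 5*g - 24)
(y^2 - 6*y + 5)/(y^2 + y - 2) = (y - 5)/(y + 2)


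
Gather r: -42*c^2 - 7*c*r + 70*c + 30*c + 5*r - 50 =-42*c^2 + 100*c + r*(5 - 7*c) - 50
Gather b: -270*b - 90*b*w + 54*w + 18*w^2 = b*(-90*w - 270) + 18*w^2 + 54*w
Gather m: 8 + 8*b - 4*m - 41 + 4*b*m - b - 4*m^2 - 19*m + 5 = 7*b - 4*m^2 + m*(4*b - 23) - 28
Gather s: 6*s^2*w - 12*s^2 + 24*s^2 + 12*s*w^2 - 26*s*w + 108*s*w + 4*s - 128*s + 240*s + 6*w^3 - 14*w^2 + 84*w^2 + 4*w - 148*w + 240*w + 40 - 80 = s^2*(6*w + 12) + s*(12*w^2 + 82*w + 116) + 6*w^3 + 70*w^2 + 96*w - 40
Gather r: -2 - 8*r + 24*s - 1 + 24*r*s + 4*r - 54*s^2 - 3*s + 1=r*(24*s - 4) - 54*s^2 + 21*s - 2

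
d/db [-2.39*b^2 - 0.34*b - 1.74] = -4.78*b - 0.34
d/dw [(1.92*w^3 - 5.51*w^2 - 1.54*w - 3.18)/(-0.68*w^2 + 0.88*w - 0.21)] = (-1.3056*w^4 + 3.3792*w^3 - 7.1056*w^2 - 2.0106*w + 3.1218)/(0.4624*w^4 - 1.1968*w^3 + 1.06*w^2 - 0.3696*w + 0.0441)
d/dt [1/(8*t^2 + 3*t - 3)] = (-16*t - 3)/(8*t^2 + 3*t - 3)^2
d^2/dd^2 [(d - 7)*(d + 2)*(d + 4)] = 6*d - 2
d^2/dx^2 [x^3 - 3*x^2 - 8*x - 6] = 6*x - 6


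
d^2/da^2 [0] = 0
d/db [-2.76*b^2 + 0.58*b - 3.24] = 0.58 - 5.52*b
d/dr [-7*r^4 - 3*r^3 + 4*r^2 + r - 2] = -28*r^3 - 9*r^2 + 8*r + 1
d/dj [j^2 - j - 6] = 2*j - 1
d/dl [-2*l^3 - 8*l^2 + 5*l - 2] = -6*l^2 - 16*l + 5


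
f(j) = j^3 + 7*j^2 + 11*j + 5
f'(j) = 3*j^2 + 14*j + 11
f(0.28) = 8.65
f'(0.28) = 15.16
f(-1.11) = 0.05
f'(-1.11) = -0.84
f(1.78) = 52.40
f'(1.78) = 45.43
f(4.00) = 225.00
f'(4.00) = 115.00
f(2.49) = 91.23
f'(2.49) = 64.46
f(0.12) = 6.42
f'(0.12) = 12.72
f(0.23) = 7.91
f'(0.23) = 14.38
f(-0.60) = 0.70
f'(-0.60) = 3.68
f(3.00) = 128.00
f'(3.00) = 80.00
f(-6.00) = -25.00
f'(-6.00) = 35.00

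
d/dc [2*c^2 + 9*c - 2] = 4*c + 9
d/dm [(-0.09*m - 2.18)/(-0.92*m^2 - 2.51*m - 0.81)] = (0.0828*m^2 + 0.2259*m - (0.09*m + 2.18)*(1.84*m + 2.51) + 0.0729)/(0.92*m^2 + 2.51*m + 0.81)^2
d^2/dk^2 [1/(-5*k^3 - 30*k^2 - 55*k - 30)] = 2*(3*(k + 2)*(k^3 + 6*k^2 + 11*k + 6) - (3*k^2 + 12*k + 11)^2)/(5*(k^3 + 6*k^2 + 11*k + 6)^3)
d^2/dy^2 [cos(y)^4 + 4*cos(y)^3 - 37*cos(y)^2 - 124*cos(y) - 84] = -16*sin(y)^4 - 128*sin(y)^2 + 121*cos(y) - 9*cos(3*y) + 70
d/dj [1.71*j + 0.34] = 1.71000000000000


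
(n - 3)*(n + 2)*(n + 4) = n^3 + 3*n^2 - 10*n - 24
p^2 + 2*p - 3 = (p - 1)*(p + 3)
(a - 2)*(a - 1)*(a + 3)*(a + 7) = a^4 + 7*a^3 - 7*a^2 - 43*a + 42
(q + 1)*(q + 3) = q^2 + 4*q + 3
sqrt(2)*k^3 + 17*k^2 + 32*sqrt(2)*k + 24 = (k + 2*sqrt(2))*(k + 6*sqrt(2))*(sqrt(2)*k + 1)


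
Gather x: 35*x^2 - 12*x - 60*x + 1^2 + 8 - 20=35*x^2 - 72*x - 11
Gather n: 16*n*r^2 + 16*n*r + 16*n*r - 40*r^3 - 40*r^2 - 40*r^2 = n*(16*r^2 + 32*r) - 40*r^3 - 80*r^2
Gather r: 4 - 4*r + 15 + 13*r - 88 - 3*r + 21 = 6*r - 48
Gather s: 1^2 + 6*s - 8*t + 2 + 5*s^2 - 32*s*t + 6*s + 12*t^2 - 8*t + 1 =5*s^2 + s*(12 - 32*t) + 12*t^2 - 16*t + 4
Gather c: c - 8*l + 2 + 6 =c - 8*l + 8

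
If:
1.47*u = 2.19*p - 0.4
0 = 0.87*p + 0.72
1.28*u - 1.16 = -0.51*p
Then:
No Solution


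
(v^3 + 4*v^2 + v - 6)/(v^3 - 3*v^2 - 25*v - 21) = (v^2 + v - 2)/(v^2 - 6*v - 7)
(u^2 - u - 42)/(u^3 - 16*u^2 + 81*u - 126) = (u + 6)/(u^2 - 9*u + 18)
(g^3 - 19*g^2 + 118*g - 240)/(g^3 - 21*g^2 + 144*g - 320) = (g - 6)/(g - 8)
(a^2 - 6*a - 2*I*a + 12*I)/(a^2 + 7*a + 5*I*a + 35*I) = (a^2 - 2*a*(3 + I) + 12*I)/(a^2 + a*(7 + 5*I) + 35*I)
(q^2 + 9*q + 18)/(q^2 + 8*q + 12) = (q + 3)/(q + 2)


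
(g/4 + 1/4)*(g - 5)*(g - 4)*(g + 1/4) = g^4/4 - 31*g^3/16 + 9*g^2/4 + 91*g/16 + 5/4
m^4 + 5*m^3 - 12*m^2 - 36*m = m*(m - 3)*(m + 2)*(m + 6)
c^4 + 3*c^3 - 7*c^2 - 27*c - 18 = (c - 3)*(c + 1)*(c + 2)*(c + 3)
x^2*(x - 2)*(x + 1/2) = x^4 - 3*x^3/2 - x^2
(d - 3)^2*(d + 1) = d^3 - 5*d^2 + 3*d + 9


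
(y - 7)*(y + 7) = y^2 - 49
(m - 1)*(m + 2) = m^2 + m - 2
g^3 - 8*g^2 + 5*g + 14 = (g - 7)*(g - 2)*(g + 1)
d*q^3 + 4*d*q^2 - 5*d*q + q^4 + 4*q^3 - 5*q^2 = q*(d + q)*(q - 1)*(q + 5)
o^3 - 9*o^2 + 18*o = o*(o - 6)*(o - 3)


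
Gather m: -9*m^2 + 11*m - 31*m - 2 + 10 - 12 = -9*m^2 - 20*m - 4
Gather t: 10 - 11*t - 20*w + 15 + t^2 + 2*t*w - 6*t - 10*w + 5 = t^2 + t*(2*w - 17) - 30*w + 30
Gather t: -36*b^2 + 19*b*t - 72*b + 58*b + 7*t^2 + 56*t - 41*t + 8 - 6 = -36*b^2 - 14*b + 7*t^2 + t*(19*b + 15) + 2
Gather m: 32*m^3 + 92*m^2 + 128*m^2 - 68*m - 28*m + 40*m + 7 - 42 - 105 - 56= 32*m^3 + 220*m^2 - 56*m - 196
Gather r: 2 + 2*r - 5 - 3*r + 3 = -r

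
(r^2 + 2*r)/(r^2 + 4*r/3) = 3*(r + 2)/(3*r + 4)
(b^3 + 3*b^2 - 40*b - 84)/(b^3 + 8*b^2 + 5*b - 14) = (b - 6)/(b - 1)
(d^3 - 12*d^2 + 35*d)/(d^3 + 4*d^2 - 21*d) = (d^2 - 12*d + 35)/(d^2 + 4*d - 21)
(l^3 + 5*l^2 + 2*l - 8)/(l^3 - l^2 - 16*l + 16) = (l + 2)/(l - 4)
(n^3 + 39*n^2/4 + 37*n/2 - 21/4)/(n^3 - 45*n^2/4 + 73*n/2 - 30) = (4*n^3 + 39*n^2 + 74*n - 21)/(4*n^3 - 45*n^2 + 146*n - 120)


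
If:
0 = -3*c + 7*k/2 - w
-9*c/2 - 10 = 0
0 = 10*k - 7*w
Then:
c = -20/9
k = -280/87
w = -400/87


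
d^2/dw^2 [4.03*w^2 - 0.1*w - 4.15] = 8.06000000000000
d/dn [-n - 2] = -1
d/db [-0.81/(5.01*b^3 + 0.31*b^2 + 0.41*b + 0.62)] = (12.1743*b^2 + 0.5022*b + 0.3321)/(5.01*b^3 + 0.31*b^2 + 0.41*b + 0.62)^2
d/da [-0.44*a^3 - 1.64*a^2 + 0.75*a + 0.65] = -1.32*a^2 - 3.28*a + 0.75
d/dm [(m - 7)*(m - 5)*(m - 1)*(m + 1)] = 4*m^3 - 36*m^2 + 68*m + 12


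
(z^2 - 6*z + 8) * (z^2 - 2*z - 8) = z^4 - 8*z^3 + 12*z^2 + 32*z - 64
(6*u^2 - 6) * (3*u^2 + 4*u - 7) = 18*u^4 + 24*u^3 - 60*u^2 - 24*u + 42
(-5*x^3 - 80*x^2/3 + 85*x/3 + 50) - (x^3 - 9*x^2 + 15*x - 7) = -6*x^3 - 53*x^2/3 + 40*x/3 + 57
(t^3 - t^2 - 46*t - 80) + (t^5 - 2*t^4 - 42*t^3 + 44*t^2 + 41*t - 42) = t^5 - 2*t^4 - 41*t^3 + 43*t^2 - 5*t - 122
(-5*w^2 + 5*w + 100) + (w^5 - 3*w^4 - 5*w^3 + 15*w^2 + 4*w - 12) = w^5 - 3*w^4 - 5*w^3 + 10*w^2 + 9*w + 88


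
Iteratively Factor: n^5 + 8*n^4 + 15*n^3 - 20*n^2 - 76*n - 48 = (n + 4)*(n^4 + 4*n^3 - n^2 - 16*n - 12) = (n + 2)*(n + 4)*(n^3 + 2*n^2 - 5*n - 6) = (n + 2)*(n + 3)*(n + 4)*(n^2 - n - 2) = (n + 1)*(n + 2)*(n + 3)*(n + 4)*(n - 2)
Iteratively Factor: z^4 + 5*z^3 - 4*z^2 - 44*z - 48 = (z - 3)*(z^3 + 8*z^2 + 20*z + 16) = (z - 3)*(z + 2)*(z^2 + 6*z + 8) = (z - 3)*(z + 2)*(z + 4)*(z + 2)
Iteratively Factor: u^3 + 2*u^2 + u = (u + 1)*(u^2 + u) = (u + 1)^2*(u)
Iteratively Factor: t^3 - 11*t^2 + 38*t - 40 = (t - 4)*(t^2 - 7*t + 10) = (t - 5)*(t - 4)*(t - 2)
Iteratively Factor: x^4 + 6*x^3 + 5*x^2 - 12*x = (x + 4)*(x^3 + 2*x^2 - 3*x) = (x + 3)*(x + 4)*(x^2 - x) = x*(x + 3)*(x + 4)*(x - 1)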